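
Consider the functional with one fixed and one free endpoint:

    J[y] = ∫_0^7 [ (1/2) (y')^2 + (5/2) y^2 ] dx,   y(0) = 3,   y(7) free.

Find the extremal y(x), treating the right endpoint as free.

The Lagrangian L = (1/2) (y')^2 + (5/2) y^2 gives
    ∂L/∂y = 5 y,   ∂L/∂y' = y'.
Euler-Lagrange: y'' − 5 y = 0.
With k = sqrt(5), the general solution is
    y(x) = A cosh(sqrt(5) x) + B sinh(sqrt(5) x).
Fixed left endpoint y(0) = 3 ⇒ A = 3.
The right endpoint x = 7 is free, so the natural (transversality) condition is ∂L/∂y' |_{x=7} = 0, i.e. y'(7) = 0.
Compute y'(x) = A k sinh(k x) + B k cosh(k x), so
    y'(7) = A k sinh(k·7) + B k cosh(k·7) = 0
    ⇒ B = −A tanh(k·7) = − 3 tanh(sqrt(5)·7).
Therefore the extremal is
    y(x) = 3 cosh(sqrt(5) x) − 3 tanh(sqrt(5)·7) sinh(sqrt(5) x).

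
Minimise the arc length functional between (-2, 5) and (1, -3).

Arc-length functional: J[y] = ∫ sqrt(1 + (y')^2) dx.
Lagrangian L = sqrt(1 + (y')^2) has no explicit y dependence, so ∂L/∂y = 0 and the Euler-Lagrange equation gives
    d/dx( y' / sqrt(1 + (y')^2) ) = 0  ⇒  y' / sqrt(1 + (y')^2) = const.
Hence y' is constant, so y(x) is affine.
Fitting the endpoints (-2, 5) and (1, -3):
    slope m = ((-3) − 5) / (1 − (-2)) = -8/3,
    intercept c = 5 − m·(-2) = -1/3.
Extremal: y(x) = (-8/3) x - 1/3.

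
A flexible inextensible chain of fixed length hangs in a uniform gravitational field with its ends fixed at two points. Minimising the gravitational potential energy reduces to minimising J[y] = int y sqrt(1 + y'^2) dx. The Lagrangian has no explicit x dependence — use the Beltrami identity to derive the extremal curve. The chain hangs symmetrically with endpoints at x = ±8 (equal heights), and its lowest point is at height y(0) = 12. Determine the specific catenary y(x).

The Lagrangian L(y, y') = y sqrt(1 + y'^2) has no explicit x dependence, so the Beltrami identity applies:
    L − y' ∂L/∂y' = C.
Compute ∂L/∂y' = y · y' / sqrt(1 + y'^2). Then
    L − y' ∂L/∂y'
    = y sqrt(1 + y'^2) − y · y'^2 / sqrt(1 + y'^2)
    = y (1 + y'^2 − y'^2) / sqrt(1 + y'^2)
    = y / sqrt(1 + y'^2) = C.
Squaring gives y^2 = C^2 (1 + y'^2), i.e.
    y'^2 = y^2 / C^2 − 1.
Separating variables,
    dy / sqrt(y^2 − C^2) = dx / C,
and integrating gives arccosh(y / C) = (x − a)/C, so
    y(x) = C cosh((x − a)/C),
the catenary. The constants C and a are fixed by the two endpoint conditions (and, for the hanging-chain problem, the length constraint selects C).
Now fit the given data. The endpoints x = ±8 are symmetric at equal height, so the catenary is even about its minimum: a = 0 and y(x) = C cosh(x/C). The lowest point is y(0) = C cosh(0) = C, and we are told y(0) = 12, so C = 12. Therefore
    y(x) = 12 cosh(x/12),
and at the endpoints
    y(±8) = 12 cosh(8/12).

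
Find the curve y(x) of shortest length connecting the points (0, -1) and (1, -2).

Arc-length functional: J[y] = ∫ sqrt(1 + (y')^2) dx.
Lagrangian L = sqrt(1 + (y')^2) has no explicit y dependence, so ∂L/∂y = 0 and the Euler-Lagrange equation gives
    d/dx( y' / sqrt(1 + (y')^2) ) = 0  ⇒  y' / sqrt(1 + (y')^2) = const.
Hence y' is constant, so y(x) is affine.
Fitting the endpoints (0, -1) and (1, -2):
    slope m = ((-2) − (-1)) / (1 − 0) = -1,
    intercept c = (-1) − m·0 = -1.
Extremal: y(x) = -x - 1.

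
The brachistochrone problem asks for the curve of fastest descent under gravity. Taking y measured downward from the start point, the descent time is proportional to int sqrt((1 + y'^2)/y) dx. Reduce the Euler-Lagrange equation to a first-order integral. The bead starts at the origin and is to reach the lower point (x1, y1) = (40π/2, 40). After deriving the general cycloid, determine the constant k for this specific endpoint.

The Lagrangian L = sqrt((1 + y'^2) / y) has no explicit x dependence, so the Beltrami identity applies:
    L − y' ∂L/∂y' = C.
Compute ∂L/∂y' = y' / sqrt(y (1 + y'^2)).
Substitute:
    sqrt((1 + y'^2)/y) − y'·y' / sqrt(y (1 + y'^2))
    = (1 + y'^2) / sqrt(y (1 + y'^2)) − y'^2 / sqrt(y (1 + y'^2))
    = 1 / sqrt(y (1 + y'^2)) = C.
Squaring and rearranging gives the first integral
    y (1 + y'^2) = 1/C^2 =: k   (constant).
Solving this first-order ODE by the substitution
    y = (k/2)(1 − cos θ)
yields the cycloid parameterisation
    x(θ) = (k/2)(θ − sin θ),   y(θ) = (k/2)(1 − cos θ).
The constant k is fixed by the endpoint condition.
Now fit the given lower endpoint (x1, y1) = (40π/2, 40). At the bottom of the first arch (θ = π), the parametric equations give
    y(π) = (k/2)(1 − cos π) = k,
    x(π) = (k/2)(π − sin π) = kπ/2.
Matching y(π) = 40 gives k = 40, consistent with x(π) = 40π/2. Therefore the specific cycloid is
    x(θ) = (40/2)(θ − sin θ),   y(θ) = (40/2)(1 − cos θ).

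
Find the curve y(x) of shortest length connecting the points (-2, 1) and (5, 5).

Arc-length functional: J[y] = ∫ sqrt(1 + (y')^2) dx.
Lagrangian L = sqrt(1 + (y')^2) has no explicit y dependence, so ∂L/∂y = 0 and the Euler-Lagrange equation gives
    d/dx( y' / sqrt(1 + (y')^2) ) = 0  ⇒  y' / sqrt(1 + (y')^2) = const.
Hence y' is constant, so y(x) is affine.
Fitting the endpoints (-2, 1) and (5, 5):
    slope m = (5 − 1) / (5 − (-2)) = 4/7,
    intercept c = 1 − m·(-2) = 15/7.
Extremal: y(x) = (4/7) x + 15/7.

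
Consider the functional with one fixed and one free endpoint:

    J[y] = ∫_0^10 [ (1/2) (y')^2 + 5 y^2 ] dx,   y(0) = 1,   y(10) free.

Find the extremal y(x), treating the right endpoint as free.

The Lagrangian L = (1/2) (y')^2 + 5 y^2 gives
    ∂L/∂y = 10 y,   ∂L/∂y' = y'.
Euler-Lagrange: y'' − 10 y = 0.
With k = sqrt(10), the general solution is
    y(x) = A cosh(sqrt(10) x) + B sinh(sqrt(10) x).
Fixed left endpoint y(0) = 1 ⇒ A = 1.
The right endpoint x = 10 is free, so the natural (transversality) condition is ∂L/∂y' |_{x=10} = 0, i.e. y'(10) = 0.
Compute y'(x) = A k sinh(k x) + B k cosh(k x), so
    y'(10) = A k sinh(k·10) + B k cosh(k·10) = 0
    ⇒ B = −A tanh(k·10) = − tanh(sqrt(10)·10).
Therefore the extremal is
    y(x) = cosh(sqrt(10) x) − tanh(sqrt(10)·10) sinh(sqrt(10) x).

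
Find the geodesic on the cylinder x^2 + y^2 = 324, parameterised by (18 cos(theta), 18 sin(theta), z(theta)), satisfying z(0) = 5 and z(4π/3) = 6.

Parameterise the cylinder of radius R = 18 as
    r(θ) = (18 cos θ, 18 sin θ, z(θ)).
The arc-length element is
    ds = sqrt(324 + (dz/dθ)^2) dθ,
so the Lagrangian is L = sqrt(324 + z'^2).
L depends on z' only, not on z or θ, so ∂L/∂z = 0 and
    ∂L/∂z' = z' / sqrt(324 + z'^2).
The Euler-Lagrange equation gives
    d/dθ( z' / sqrt(324 + z'^2) ) = 0,
so z' is constant. Integrating once:
    z(θ) = a θ + b,
a helix on the cylinder (a straight line when the cylinder is unrolled). The constants a, b are determined by the endpoint conditions.
With endpoint conditions z(0) = 5 and z(4π/3) = 6: from z(0) = b we get b = 5, and a·4π/3 + 5 = 6 gives a = 3/(4π), so
    z(θ) = (3/(4π)) θ + 5.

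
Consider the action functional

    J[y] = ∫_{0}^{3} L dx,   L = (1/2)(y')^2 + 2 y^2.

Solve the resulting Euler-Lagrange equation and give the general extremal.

The Lagrangian is L = (1/2)(y')^2 + 2 y^2.
∂L/∂y = 4y.
∂L/∂y' = y'.
The Euler-Lagrange equation d/dx(∂L/∂y') − ∂L/∂y = 0 becomes:
    y'' - 4 y = 0
General solution: y(x) = A e^(2x) + B e^(-2x), where A and B are arbitrary constants fixed by the endpoint conditions.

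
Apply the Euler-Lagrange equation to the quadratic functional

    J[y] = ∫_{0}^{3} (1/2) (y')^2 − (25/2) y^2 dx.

The Lagrangian is L = (1/2) (y')^2 − (25/2) y^2.
Compute ∂L/∂y = -25y, ∂L/∂y' = y'.
The Euler-Lagrange equation d/dx(∂L/∂y') − ∂L/∂y = 0 reduces to
    y'' + 25 y = 0.
Its general solution is
    y(x) = A sin(5x) + B cos(5x),
with A, B fixed by the endpoint conditions.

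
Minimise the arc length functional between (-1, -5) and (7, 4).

Arc-length functional: J[y] = ∫ sqrt(1 + (y')^2) dx.
Lagrangian L = sqrt(1 + (y')^2) has no explicit y dependence, so ∂L/∂y = 0 and the Euler-Lagrange equation gives
    d/dx( y' / sqrt(1 + (y')^2) ) = 0  ⇒  y' / sqrt(1 + (y')^2) = const.
Hence y' is constant, so y(x) is affine.
Fitting the endpoints (-1, -5) and (7, 4):
    slope m = (4 − (-5)) / (7 − (-1)) = 9/8,
    intercept c = (-5) − m·(-1) = -31/8.
Extremal: y(x) = (9/8) x - 31/8.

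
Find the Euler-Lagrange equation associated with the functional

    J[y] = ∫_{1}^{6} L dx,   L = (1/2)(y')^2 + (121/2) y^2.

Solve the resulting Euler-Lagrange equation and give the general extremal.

The Lagrangian is L = (1/2)(y')^2 + (121/2) y^2.
∂L/∂y = 121y.
∂L/∂y' = y'.
The Euler-Lagrange equation d/dx(∂L/∂y') − ∂L/∂y = 0 becomes:
    y'' - 121 y = 0
General solution: y(x) = A e^(11x) + B e^(-11x), where A and B are arbitrary constants fixed by the endpoint conditions.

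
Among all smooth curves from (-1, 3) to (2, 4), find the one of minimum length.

Arc-length functional: J[y] = ∫ sqrt(1 + (y')^2) dx.
Lagrangian L = sqrt(1 + (y')^2) has no explicit y dependence, so ∂L/∂y = 0 and the Euler-Lagrange equation gives
    d/dx( y' / sqrt(1 + (y')^2) ) = 0  ⇒  y' / sqrt(1 + (y')^2) = const.
Hence y' is constant, so y(x) is affine.
Fitting the endpoints (-1, 3) and (2, 4):
    slope m = (4 − 3) / (2 − (-1)) = 1/3,
    intercept c = 3 − m·(-1) = 10/3.
Extremal: y(x) = (1/3) x + 10/3.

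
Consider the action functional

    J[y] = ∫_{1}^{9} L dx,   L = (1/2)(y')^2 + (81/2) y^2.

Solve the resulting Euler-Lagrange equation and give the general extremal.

The Lagrangian is L = (1/2)(y')^2 + (81/2) y^2.
∂L/∂y = 81y.
∂L/∂y' = y'.
The Euler-Lagrange equation d/dx(∂L/∂y') − ∂L/∂y = 0 becomes:
    y'' - 81 y = 0
General solution: y(x) = A e^(9x) + B e^(-9x), where A and B are arbitrary constants fixed by the endpoint conditions.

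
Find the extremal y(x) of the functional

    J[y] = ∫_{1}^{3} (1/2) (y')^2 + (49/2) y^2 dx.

The Lagrangian is L = (1/2) (y')^2 + (49/2) y^2.
Compute ∂L/∂y = 49y, ∂L/∂y' = y'.
The Euler-Lagrange equation d/dx(∂L/∂y') − ∂L/∂y = 0 reduces to
    y'' − 49 y = 0.
Its general solution is
    y(x) = A e^(7x) + B e^(−7x),
with A, B fixed by the endpoint conditions.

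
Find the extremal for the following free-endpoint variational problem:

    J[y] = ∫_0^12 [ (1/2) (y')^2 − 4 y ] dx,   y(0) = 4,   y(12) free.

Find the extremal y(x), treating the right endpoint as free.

The Lagrangian L = (1/2) (y')^2 − 4 y gives
    ∂L/∂y = −4,   ∂L/∂y' = y'.
Euler-Lagrange: d/dx(y') − (−4) = 0, i.e. y'' + 4 = 0, so
    y(x) = −(4/2) x^2 + C1 x + C2.
Fixed left endpoint y(0) = 4 ⇒ C2 = 4.
The right endpoint x = 12 is free, so the natural (transversality) condition is ∂L/∂y' |_{x=12} = 0, i.e. y'(12) = 0.
Compute y'(x) = −4 x + C1, so y'(12) = −48 + C1 = 0 ⇒ C1 = 48.
Therefore the extremal is
    y(x) = −2 x^2 + 48 x + 4.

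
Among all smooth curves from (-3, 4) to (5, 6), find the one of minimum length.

Arc-length functional: J[y] = ∫ sqrt(1 + (y')^2) dx.
Lagrangian L = sqrt(1 + (y')^2) has no explicit y dependence, so ∂L/∂y = 0 and the Euler-Lagrange equation gives
    d/dx( y' / sqrt(1 + (y')^2) ) = 0  ⇒  y' / sqrt(1 + (y')^2) = const.
Hence y' is constant, so y(x) is affine.
Fitting the endpoints (-3, 4) and (5, 6):
    slope m = (6 − 4) / (5 − (-3)) = 1/4,
    intercept c = 4 − m·(-3) = 19/4.
Extremal: y(x) = (1/4) x + 19/4.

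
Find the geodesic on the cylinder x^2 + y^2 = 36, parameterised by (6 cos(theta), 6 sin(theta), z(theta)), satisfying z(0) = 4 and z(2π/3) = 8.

Parameterise the cylinder of radius R = 6 as
    r(θ) = (6 cos θ, 6 sin θ, z(θ)).
The arc-length element is
    ds = sqrt(36 + (dz/dθ)^2) dθ,
so the Lagrangian is L = sqrt(36 + z'^2).
L depends on z' only, not on z or θ, so ∂L/∂z = 0 and
    ∂L/∂z' = z' / sqrt(36 + z'^2).
The Euler-Lagrange equation gives
    d/dθ( z' / sqrt(36 + z'^2) ) = 0,
so z' is constant. Integrating once:
    z(θ) = a θ + b,
a helix on the cylinder (a straight line when the cylinder is unrolled). The constants a, b are determined by the endpoint conditions.
With endpoint conditions z(0) = 4 and z(2π/3) = 8: from z(0) = b we get b = 4, and a·2π/3 + 4 = 8 gives a = 6/π, so
    z(θ) = (6/π) θ + 4.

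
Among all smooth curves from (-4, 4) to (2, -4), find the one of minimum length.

Arc-length functional: J[y] = ∫ sqrt(1 + (y')^2) dx.
Lagrangian L = sqrt(1 + (y')^2) has no explicit y dependence, so ∂L/∂y = 0 and the Euler-Lagrange equation gives
    d/dx( y' / sqrt(1 + (y')^2) ) = 0  ⇒  y' / sqrt(1 + (y')^2) = const.
Hence y' is constant, so y(x) is affine.
Fitting the endpoints (-4, 4) and (2, -4):
    slope m = ((-4) − 4) / (2 − (-4)) = -4/3,
    intercept c = 4 − m·(-4) = -4/3.
Extremal: y(x) = (-4/3) x - 4/3.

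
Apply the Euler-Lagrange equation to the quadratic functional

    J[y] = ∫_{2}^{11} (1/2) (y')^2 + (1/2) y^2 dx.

The Lagrangian is L = (1/2) (y')^2 + (1/2) y^2.
Compute ∂L/∂y = y, ∂L/∂y' = y'.
The Euler-Lagrange equation d/dx(∂L/∂y') − ∂L/∂y = 0 reduces to
    y'' − y = 0.
Its general solution is
    y(x) = A e^x + B e^(−x),
with A, B fixed by the endpoint conditions.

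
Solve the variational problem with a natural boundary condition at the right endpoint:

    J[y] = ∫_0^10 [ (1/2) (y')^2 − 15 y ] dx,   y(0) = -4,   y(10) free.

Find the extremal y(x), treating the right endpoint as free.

The Lagrangian L = (1/2) (y')^2 − 15 y gives
    ∂L/∂y = −15,   ∂L/∂y' = y'.
Euler-Lagrange: d/dx(y') − (−15) = 0, i.e. y'' + 15 = 0, so
    y(x) = −(15/2) x^2 + C1 x + C2.
Fixed left endpoint y(0) = -4 ⇒ C2 = -4.
The right endpoint x = 10 is free, so the natural (transversality) condition is ∂L/∂y' |_{x=10} = 0, i.e. y'(10) = 0.
Compute y'(x) = −15 x + C1, so y'(10) = −150 + C1 = 0 ⇒ C1 = 150.
Therefore the extremal is
    y(x) = −(15/2) x^2 + 150 x − 4.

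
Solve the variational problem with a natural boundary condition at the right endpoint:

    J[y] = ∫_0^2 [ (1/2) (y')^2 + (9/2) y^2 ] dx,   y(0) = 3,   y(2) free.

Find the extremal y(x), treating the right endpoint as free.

The Lagrangian L = (1/2) (y')^2 + (9/2) y^2 gives
    ∂L/∂y = 9 y,   ∂L/∂y' = y'.
Euler-Lagrange: y'' − 9 y = 0.
With k = 3, the general solution is
    y(x) = A cosh(3 x) + B sinh(3 x).
Fixed left endpoint y(0) = 3 ⇒ A = 3.
The right endpoint x = 2 is free, so the natural (transversality) condition is ∂L/∂y' |_{x=2} = 0, i.e. y'(2) = 0.
Compute y'(x) = A k sinh(k x) + B k cosh(k x), so
    y'(2) = A k sinh(k·2) + B k cosh(k·2) = 0
    ⇒ B = −A tanh(k·2) = − 3 tanh(3·2).
Therefore the extremal is
    y(x) = 3 cosh(3 x) − 3 tanh(3·2) sinh(3 x).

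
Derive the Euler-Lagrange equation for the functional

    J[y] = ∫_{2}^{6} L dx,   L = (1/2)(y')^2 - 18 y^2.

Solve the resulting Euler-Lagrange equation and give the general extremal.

The Lagrangian is L = (1/2)(y')^2 - 18 y^2.
∂L/∂y = -36y.
∂L/∂y' = y'.
The Euler-Lagrange equation d/dx(∂L/∂y') − ∂L/∂y = 0 becomes:
    y'' + 36 y = 0
General solution: y(x) = A sin(6x) + B cos(6x), where A and B are arbitrary constants fixed by the endpoint conditions.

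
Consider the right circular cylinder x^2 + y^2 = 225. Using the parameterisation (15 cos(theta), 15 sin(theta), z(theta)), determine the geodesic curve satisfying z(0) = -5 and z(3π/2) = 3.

Parameterise the cylinder of radius R = 15 as
    r(θ) = (15 cos θ, 15 sin θ, z(θ)).
The arc-length element is
    ds = sqrt(225 + (dz/dθ)^2) dθ,
so the Lagrangian is L = sqrt(225 + z'^2).
L depends on z' only, not on z or θ, so ∂L/∂z = 0 and
    ∂L/∂z' = z' / sqrt(225 + z'^2).
The Euler-Lagrange equation gives
    d/dθ( z' / sqrt(225 + z'^2) ) = 0,
so z' is constant. Integrating once:
    z(θ) = a θ + b,
a helix on the cylinder (a straight line when the cylinder is unrolled). The constants a, b are determined by the endpoint conditions.
With endpoint conditions z(0) = -5 and z(3π/2) = 3: from z(0) = b we get b = -5, and a·3π/2 + -5 = 3 gives a = 16/(3π), so
    z(θ) = (16/(3π)) θ − 5.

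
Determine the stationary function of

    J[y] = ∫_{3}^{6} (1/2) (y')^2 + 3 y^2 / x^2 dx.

The Lagrangian is L = (1/2) (y')^2 + 3 y^2 / x^2.
Compute ∂L/∂y = 6y/x^2, ∂L/∂y' = y'.
The Euler-Lagrange equation d/dx(∂L/∂y') − ∂L/∂y = 0 reduces to
    y'' − 6/x^2 · y = 0  (x > 0).
Its general solution is
    y(x) = A x^3 + B x^(-2),
with A, B fixed by the endpoint conditions.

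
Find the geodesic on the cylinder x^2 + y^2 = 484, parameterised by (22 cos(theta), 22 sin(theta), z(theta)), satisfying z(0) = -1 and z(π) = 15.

Parameterise the cylinder of radius R = 22 as
    r(θ) = (22 cos θ, 22 sin θ, z(θ)).
The arc-length element is
    ds = sqrt(484 + (dz/dθ)^2) dθ,
so the Lagrangian is L = sqrt(484 + z'^2).
L depends on z' only, not on z or θ, so ∂L/∂z = 0 and
    ∂L/∂z' = z' / sqrt(484 + z'^2).
The Euler-Lagrange equation gives
    d/dθ( z' / sqrt(484 + z'^2) ) = 0,
so z' is constant. Integrating once:
    z(θ) = a θ + b,
a helix on the cylinder (a straight line when the cylinder is unrolled). The constants a, b are determined by the endpoint conditions.
With endpoint conditions z(0) = -1 and z(π) = 15: from z(0) = b we get b = -1, and a·π + -1 = 15 gives a = 16/π, so
    z(θ) = (16/π) θ − 1.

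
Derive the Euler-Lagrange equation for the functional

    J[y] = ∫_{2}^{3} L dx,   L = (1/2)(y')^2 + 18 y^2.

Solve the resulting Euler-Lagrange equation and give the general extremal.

The Lagrangian is L = (1/2)(y')^2 + 18 y^2.
∂L/∂y = 36y.
∂L/∂y' = y'.
The Euler-Lagrange equation d/dx(∂L/∂y') − ∂L/∂y = 0 becomes:
    y'' - 36 y = 0
General solution: y(x) = A e^(6x) + B e^(-6x), where A and B are arbitrary constants fixed by the endpoint conditions.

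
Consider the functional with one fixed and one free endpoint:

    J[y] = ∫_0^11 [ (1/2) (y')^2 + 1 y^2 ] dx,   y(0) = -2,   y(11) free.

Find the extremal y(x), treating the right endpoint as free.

The Lagrangian L = (1/2) (y')^2 + 1 y^2 gives
    ∂L/∂y = 2 y,   ∂L/∂y' = y'.
Euler-Lagrange: y'' − 2 y = 0.
With k = sqrt(2), the general solution is
    y(x) = A cosh(sqrt(2) x) + B sinh(sqrt(2) x).
Fixed left endpoint y(0) = -2 ⇒ A = -2.
The right endpoint x = 11 is free, so the natural (transversality) condition is ∂L/∂y' |_{x=11} = 0, i.e. y'(11) = 0.
Compute y'(x) = A k sinh(k x) + B k cosh(k x), so
    y'(11) = A k sinh(k·11) + B k cosh(k·11) = 0
    ⇒ B = −A tanh(k·11) = 2 tanh(sqrt(2)·11).
Therefore the extremal is
    y(x) = −2 cosh(sqrt(2) x) + 2 tanh(sqrt(2)·11) sinh(sqrt(2) x).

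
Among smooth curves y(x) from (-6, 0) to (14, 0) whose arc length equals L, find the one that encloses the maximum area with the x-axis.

Set up the augmented Lagrangian using a multiplier λ for the length constraint:
    F(y, y') = y − λ sqrt(1 + y'^2).
F has no explicit x dependence, so the Beltrami identity yields a first integral
    F − y' ∂F/∂y' = C.
Compute ∂F/∂y' = −λ y' / sqrt(1 + y'^2). Then
    y − λ sqrt(1 + y'^2) + λ y'^2 / sqrt(1 + y'^2) = C
    ⇒  y − λ / sqrt(1 + y'^2) = C.
Solving for y' and integrating gives
    (x − a)^2 + (y − b)^2 = λ^2,
a circular arc of radius λ. The constants a, b are determined by the endpoint conditions y(-6) = y(14) = 0, and λ is fixed implicitly by the length constraint
    ∫_{-6}^{14} sqrt(1 + y'^2) dx = L.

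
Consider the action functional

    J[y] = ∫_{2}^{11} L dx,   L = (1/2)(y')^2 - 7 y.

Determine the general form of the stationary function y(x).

The Lagrangian is L = (1/2)(y')^2 - 7 y.
∂L/∂y = -7.
∂L/∂y' = y'.
The Euler-Lagrange equation d/dx(∂L/∂y') − ∂L/∂y = 0 becomes:
    y'' + 7 = 0
General solution: y(x) = -(7/2) x^2 + A x + B, where A and B are arbitrary constants fixed by the endpoint conditions.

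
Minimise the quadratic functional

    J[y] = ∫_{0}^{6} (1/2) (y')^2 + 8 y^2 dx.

The Lagrangian is L = (1/2) (y')^2 + 8 y^2.
Compute ∂L/∂y = 16y, ∂L/∂y' = y'.
The Euler-Lagrange equation d/dx(∂L/∂y') − ∂L/∂y = 0 reduces to
    y'' − 16 y = 0.
Its general solution is
    y(x) = A e^(4x) + B e^(−4x),
with A, B fixed by the endpoint conditions.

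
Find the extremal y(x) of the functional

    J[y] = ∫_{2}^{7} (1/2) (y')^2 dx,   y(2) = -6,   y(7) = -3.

The Lagrangian is L = (1/2) (y')^2.
Compute ∂L/∂y = 0, ∂L/∂y' = y'.
The Euler-Lagrange equation d/dx(∂L/∂y') − ∂L/∂y = 0 reduces to
    y'' = 0.
Its general solution is
    y(x) = A x + B,
with A, B fixed by the endpoint conditions.
Applying the endpoint conditions y(2) = -6 and y(7) = -3: solve A·2 + B = -6 and A·7 + B = -3. Subtracting gives A(7 − 2) = -3 − -6, so A = 3/5, and B = -6 − A·2 = -36/5. Therefore
    y(x) = (3/5) x - 36/5.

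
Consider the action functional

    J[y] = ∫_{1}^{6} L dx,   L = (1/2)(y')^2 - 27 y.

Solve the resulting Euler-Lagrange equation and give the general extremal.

The Lagrangian is L = (1/2)(y')^2 - 27 y.
∂L/∂y = -27.
∂L/∂y' = y'.
The Euler-Lagrange equation d/dx(∂L/∂y') − ∂L/∂y = 0 becomes:
    y'' + 27 = 0
General solution: y(x) = -(27/2) x^2 + A x + B, where A and B are arbitrary constants fixed by the endpoint conditions.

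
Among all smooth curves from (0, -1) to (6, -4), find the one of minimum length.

Arc-length functional: J[y] = ∫ sqrt(1 + (y')^2) dx.
Lagrangian L = sqrt(1 + (y')^2) has no explicit y dependence, so ∂L/∂y = 0 and the Euler-Lagrange equation gives
    d/dx( y' / sqrt(1 + (y')^2) ) = 0  ⇒  y' / sqrt(1 + (y')^2) = const.
Hence y' is constant, so y(x) is affine.
Fitting the endpoints (0, -1) and (6, -4):
    slope m = ((-4) − (-1)) / (6 − 0) = -1/2,
    intercept c = (-1) − m·0 = -1.
Extremal: y(x) = (-1/2) x - 1.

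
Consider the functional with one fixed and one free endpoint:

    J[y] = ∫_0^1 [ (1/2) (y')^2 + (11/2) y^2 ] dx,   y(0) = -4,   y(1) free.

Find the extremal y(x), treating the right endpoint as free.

The Lagrangian L = (1/2) (y')^2 + (11/2) y^2 gives
    ∂L/∂y = 11 y,   ∂L/∂y' = y'.
Euler-Lagrange: y'' − 11 y = 0.
With k = sqrt(11), the general solution is
    y(x) = A cosh(sqrt(11) x) + B sinh(sqrt(11) x).
Fixed left endpoint y(0) = -4 ⇒ A = -4.
The right endpoint x = 1 is free, so the natural (transversality) condition is ∂L/∂y' |_{x=1} = 0, i.e. y'(1) = 0.
Compute y'(x) = A k sinh(k x) + B k cosh(k x), so
    y'(1) = A k sinh(k·1) + B k cosh(k·1) = 0
    ⇒ B = −A tanh(k·1) = 4 tanh(sqrt(11)·1).
Therefore the extremal is
    y(x) = −4 cosh(sqrt(11) x) + 4 tanh(sqrt(11)·1) sinh(sqrt(11) x).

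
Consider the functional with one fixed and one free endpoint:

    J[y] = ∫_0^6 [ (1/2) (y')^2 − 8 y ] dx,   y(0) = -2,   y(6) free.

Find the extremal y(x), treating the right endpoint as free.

The Lagrangian L = (1/2) (y')^2 − 8 y gives
    ∂L/∂y = −8,   ∂L/∂y' = y'.
Euler-Lagrange: d/dx(y') − (−8) = 0, i.e. y'' + 8 = 0, so
    y(x) = −(8/2) x^2 + C1 x + C2.
Fixed left endpoint y(0) = -2 ⇒ C2 = -2.
The right endpoint x = 6 is free, so the natural (transversality) condition is ∂L/∂y' |_{x=6} = 0, i.e. y'(6) = 0.
Compute y'(x) = −8 x + C1, so y'(6) = −48 + C1 = 0 ⇒ C1 = 48.
Therefore the extremal is
    y(x) = −4 x^2 + 48 x − 2.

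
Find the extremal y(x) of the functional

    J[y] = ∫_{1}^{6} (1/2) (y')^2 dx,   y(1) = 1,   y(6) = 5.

The Lagrangian is L = (1/2) (y')^2.
Compute ∂L/∂y = 0, ∂L/∂y' = y'.
The Euler-Lagrange equation d/dx(∂L/∂y') − ∂L/∂y = 0 reduces to
    y'' = 0.
Its general solution is
    y(x) = A x + B,
with A, B fixed by the endpoint conditions.
Applying the endpoint conditions y(1) = 1 and y(6) = 5: solve A·1 + B = 1 and A·6 + B = 5. Subtracting gives A(6 − 1) = 5 − 1, so A = 4/5, and B = 1 − A·1 = 1/5. Therefore
    y(x) = (4/5) x + 1/5.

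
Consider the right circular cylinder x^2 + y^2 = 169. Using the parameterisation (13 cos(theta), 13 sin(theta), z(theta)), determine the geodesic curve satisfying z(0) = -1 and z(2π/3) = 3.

Parameterise the cylinder of radius R = 13 as
    r(θ) = (13 cos θ, 13 sin θ, z(θ)).
The arc-length element is
    ds = sqrt(169 + (dz/dθ)^2) dθ,
so the Lagrangian is L = sqrt(169 + z'^2).
L depends on z' only, not on z or θ, so ∂L/∂z = 0 and
    ∂L/∂z' = z' / sqrt(169 + z'^2).
The Euler-Lagrange equation gives
    d/dθ( z' / sqrt(169 + z'^2) ) = 0,
so z' is constant. Integrating once:
    z(θ) = a θ + b,
a helix on the cylinder (a straight line when the cylinder is unrolled). The constants a, b are determined by the endpoint conditions.
With endpoint conditions z(0) = -1 and z(2π/3) = 3: from z(0) = b we get b = -1, and a·2π/3 + -1 = 3 gives a = 6/π, so
    z(θ) = (6/π) θ − 1.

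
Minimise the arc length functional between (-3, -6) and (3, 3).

Arc-length functional: J[y] = ∫ sqrt(1 + (y')^2) dx.
Lagrangian L = sqrt(1 + (y')^2) has no explicit y dependence, so ∂L/∂y = 0 and the Euler-Lagrange equation gives
    d/dx( y' / sqrt(1 + (y')^2) ) = 0  ⇒  y' / sqrt(1 + (y')^2) = const.
Hence y' is constant, so y(x) is affine.
Fitting the endpoints (-3, -6) and (3, 3):
    slope m = (3 − (-6)) / (3 − (-3)) = 3/2,
    intercept c = (-6) − m·(-3) = -3/2.
Extremal: y(x) = (3/2) x - 3/2.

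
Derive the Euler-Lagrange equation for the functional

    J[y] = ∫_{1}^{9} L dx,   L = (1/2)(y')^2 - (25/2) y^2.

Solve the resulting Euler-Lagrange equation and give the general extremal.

The Lagrangian is L = (1/2)(y')^2 - (25/2) y^2.
∂L/∂y = -25y.
∂L/∂y' = y'.
The Euler-Lagrange equation d/dx(∂L/∂y') − ∂L/∂y = 0 becomes:
    y'' + 25 y = 0
General solution: y(x) = A sin(5x) + B cos(5x), where A and B are arbitrary constants fixed by the endpoint conditions.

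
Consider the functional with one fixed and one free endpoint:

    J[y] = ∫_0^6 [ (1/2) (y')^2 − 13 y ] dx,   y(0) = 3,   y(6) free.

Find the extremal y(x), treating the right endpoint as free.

The Lagrangian L = (1/2) (y')^2 − 13 y gives
    ∂L/∂y = −13,   ∂L/∂y' = y'.
Euler-Lagrange: d/dx(y') − (−13) = 0, i.e. y'' + 13 = 0, so
    y(x) = −(13/2) x^2 + C1 x + C2.
Fixed left endpoint y(0) = 3 ⇒ C2 = 3.
The right endpoint x = 6 is free, so the natural (transversality) condition is ∂L/∂y' |_{x=6} = 0, i.e. y'(6) = 0.
Compute y'(x) = −13 x + C1, so y'(6) = −78 + C1 = 0 ⇒ C1 = 78.
Therefore the extremal is
    y(x) = −(13/2) x^2 + 78 x + 3.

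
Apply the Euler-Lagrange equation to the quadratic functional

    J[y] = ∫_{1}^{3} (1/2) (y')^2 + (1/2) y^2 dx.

The Lagrangian is L = (1/2) (y')^2 + (1/2) y^2.
Compute ∂L/∂y = y, ∂L/∂y' = y'.
The Euler-Lagrange equation d/dx(∂L/∂y') − ∂L/∂y = 0 reduces to
    y'' − y = 0.
Its general solution is
    y(x) = A e^x + B e^(−x),
with A, B fixed by the endpoint conditions.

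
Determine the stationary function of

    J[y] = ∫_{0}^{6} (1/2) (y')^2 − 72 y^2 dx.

The Lagrangian is L = (1/2) (y')^2 − 72 y^2.
Compute ∂L/∂y = -144y, ∂L/∂y' = y'.
The Euler-Lagrange equation d/dx(∂L/∂y') − ∂L/∂y = 0 reduces to
    y'' + 144 y = 0.
Its general solution is
    y(x) = A sin(12x) + B cos(12x),
with A, B fixed by the endpoint conditions.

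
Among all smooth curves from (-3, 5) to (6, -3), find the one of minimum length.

Arc-length functional: J[y] = ∫ sqrt(1 + (y')^2) dx.
Lagrangian L = sqrt(1 + (y')^2) has no explicit y dependence, so ∂L/∂y = 0 and the Euler-Lagrange equation gives
    d/dx( y' / sqrt(1 + (y')^2) ) = 0  ⇒  y' / sqrt(1 + (y')^2) = const.
Hence y' is constant, so y(x) is affine.
Fitting the endpoints (-3, 5) and (6, -3):
    slope m = ((-3) − 5) / (6 − (-3)) = -8/9,
    intercept c = 5 − m·(-3) = 7/3.
Extremal: y(x) = (-8/9) x + 7/3.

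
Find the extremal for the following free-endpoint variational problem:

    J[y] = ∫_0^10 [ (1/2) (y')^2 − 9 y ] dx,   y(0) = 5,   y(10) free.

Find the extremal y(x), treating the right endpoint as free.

The Lagrangian L = (1/2) (y')^2 − 9 y gives
    ∂L/∂y = −9,   ∂L/∂y' = y'.
Euler-Lagrange: d/dx(y') − (−9) = 0, i.e. y'' + 9 = 0, so
    y(x) = −(9/2) x^2 + C1 x + C2.
Fixed left endpoint y(0) = 5 ⇒ C2 = 5.
The right endpoint x = 10 is free, so the natural (transversality) condition is ∂L/∂y' |_{x=10} = 0, i.e. y'(10) = 0.
Compute y'(x) = −9 x + C1, so y'(10) = −90 + C1 = 0 ⇒ C1 = 90.
Therefore the extremal is
    y(x) = −(9/2) x^2 + 90 x + 5.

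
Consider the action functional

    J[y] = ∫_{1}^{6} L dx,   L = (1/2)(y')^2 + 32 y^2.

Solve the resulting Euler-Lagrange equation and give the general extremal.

The Lagrangian is L = (1/2)(y')^2 + 32 y^2.
∂L/∂y = 64y.
∂L/∂y' = y'.
The Euler-Lagrange equation d/dx(∂L/∂y') − ∂L/∂y = 0 becomes:
    y'' - 64 y = 0
General solution: y(x) = A e^(8x) + B e^(-8x), where A and B are arbitrary constants fixed by the endpoint conditions.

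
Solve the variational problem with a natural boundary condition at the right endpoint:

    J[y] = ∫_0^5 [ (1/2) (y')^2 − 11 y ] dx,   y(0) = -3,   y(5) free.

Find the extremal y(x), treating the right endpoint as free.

The Lagrangian L = (1/2) (y')^2 − 11 y gives
    ∂L/∂y = −11,   ∂L/∂y' = y'.
Euler-Lagrange: d/dx(y') − (−11) = 0, i.e. y'' + 11 = 0, so
    y(x) = −(11/2) x^2 + C1 x + C2.
Fixed left endpoint y(0) = -3 ⇒ C2 = -3.
The right endpoint x = 5 is free, so the natural (transversality) condition is ∂L/∂y' |_{x=5} = 0, i.e. y'(5) = 0.
Compute y'(x) = −11 x + C1, so y'(5) = −55 + C1 = 0 ⇒ C1 = 55.
Therefore the extremal is
    y(x) = −(11/2) x^2 + 55 x − 3.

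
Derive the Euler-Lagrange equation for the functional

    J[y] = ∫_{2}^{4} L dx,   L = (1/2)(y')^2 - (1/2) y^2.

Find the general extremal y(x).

The Lagrangian is L = (1/2)(y')^2 - (1/2) y^2.
∂L/∂y = -y.
∂L/∂y' = y'.
The Euler-Lagrange equation d/dx(∂L/∂y') − ∂L/∂y = 0 becomes:
    y'' + y = 0
General solution: y(x) = A sin(x) + B cos(x), where A and B are arbitrary constants fixed by the endpoint conditions.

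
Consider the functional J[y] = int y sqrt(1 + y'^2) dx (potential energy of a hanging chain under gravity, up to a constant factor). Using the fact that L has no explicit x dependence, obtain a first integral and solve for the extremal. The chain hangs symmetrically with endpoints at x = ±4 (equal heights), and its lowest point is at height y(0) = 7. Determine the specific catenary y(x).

The Lagrangian L(y, y') = y sqrt(1 + y'^2) has no explicit x dependence, so the Beltrami identity applies:
    L − y' ∂L/∂y' = C.
Compute ∂L/∂y' = y · y' / sqrt(1 + y'^2). Then
    L − y' ∂L/∂y'
    = y sqrt(1 + y'^2) − y · y'^2 / sqrt(1 + y'^2)
    = y (1 + y'^2 − y'^2) / sqrt(1 + y'^2)
    = y / sqrt(1 + y'^2) = C.
Squaring gives y^2 = C^2 (1 + y'^2), i.e.
    y'^2 = y^2 / C^2 − 1.
Separating variables,
    dy / sqrt(y^2 − C^2) = dx / C,
and integrating gives arccosh(y / C) = (x − a)/C, so
    y(x) = C cosh((x − a)/C),
the catenary. The constants C and a are fixed by the two endpoint conditions (and, for the hanging-chain problem, the length constraint selects C).
Now fit the given data. The endpoints x = ±4 are symmetric at equal height, so the catenary is even about its minimum: a = 0 and y(x) = C cosh(x/C). The lowest point is y(0) = C cosh(0) = C, and we are told y(0) = 7, so C = 7. Therefore
    y(x) = 7 cosh(x/7),
and at the endpoints
    y(±4) = 7 cosh(4/7).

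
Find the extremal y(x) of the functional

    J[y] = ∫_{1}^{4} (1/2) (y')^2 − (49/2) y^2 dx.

The Lagrangian is L = (1/2) (y')^2 − (49/2) y^2.
Compute ∂L/∂y = -49y, ∂L/∂y' = y'.
The Euler-Lagrange equation d/dx(∂L/∂y') − ∂L/∂y = 0 reduces to
    y'' + 49 y = 0.
Its general solution is
    y(x) = A sin(7x) + B cos(7x),
with A, B fixed by the endpoint conditions.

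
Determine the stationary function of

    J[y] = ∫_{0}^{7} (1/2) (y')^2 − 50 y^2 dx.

The Lagrangian is L = (1/2) (y')^2 − 50 y^2.
Compute ∂L/∂y = -100y, ∂L/∂y' = y'.
The Euler-Lagrange equation d/dx(∂L/∂y') − ∂L/∂y = 0 reduces to
    y'' + 100 y = 0.
Its general solution is
    y(x) = A sin(10x) + B cos(10x),
with A, B fixed by the endpoint conditions.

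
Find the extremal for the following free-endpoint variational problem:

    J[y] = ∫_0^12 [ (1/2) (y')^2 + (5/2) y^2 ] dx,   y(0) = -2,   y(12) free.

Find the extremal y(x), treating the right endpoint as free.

The Lagrangian L = (1/2) (y')^2 + (5/2) y^2 gives
    ∂L/∂y = 5 y,   ∂L/∂y' = y'.
Euler-Lagrange: y'' − 5 y = 0.
With k = sqrt(5), the general solution is
    y(x) = A cosh(sqrt(5) x) + B sinh(sqrt(5) x).
Fixed left endpoint y(0) = -2 ⇒ A = -2.
The right endpoint x = 12 is free, so the natural (transversality) condition is ∂L/∂y' |_{x=12} = 0, i.e. y'(12) = 0.
Compute y'(x) = A k sinh(k x) + B k cosh(k x), so
    y'(12) = A k sinh(k·12) + B k cosh(k·12) = 0
    ⇒ B = −A tanh(k·12) = 2 tanh(sqrt(5)·12).
Therefore the extremal is
    y(x) = −2 cosh(sqrt(5) x) + 2 tanh(sqrt(5)·12) sinh(sqrt(5) x).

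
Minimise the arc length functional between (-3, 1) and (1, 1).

Arc-length functional: J[y] = ∫ sqrt(1 + (y')^2) dx.
Lagrangian L = sqrt(1 + (y')^2) has no explicit y dependence, so ∂L/∂y = 0 and the Euler-Lagrange equation gives
    d/dx( y' / sqrt(1 + (y')^2) ) = 0  ⇒  y' / sqrt(1 + (y')^2) = const.
Hence y' is constant, so y(x) is affine.
Fitting the endpoints (-3, 1) and (1, 1):
    slope m = (1 − 1) / (1 − (-3)) = 0,
    intercept c = 1 − m·(-3) = 1.
Extremal: y(x) = 1.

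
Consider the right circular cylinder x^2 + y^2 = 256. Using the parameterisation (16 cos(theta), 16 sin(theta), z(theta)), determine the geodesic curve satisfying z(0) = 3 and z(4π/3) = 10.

Parameterise the cylinder of radius R = 16 as
    r(θ) = (16 cos θ, 16 sin θ, z(θ)).
The arc-length element is
    ds = sqrt(256 + (dz/dθ)^2) dθ,
so the Lagrangian is L = sqrt(256 + z'^2).
L depends on z' only, not on z or θ, so ∂L/∂z = 0 and
    ∂L/∂z' = z' / sqrt(256 + z'^2).
The Euler-Lagrange equation gives
    d/dθ( z' / sqrt(256 + z'^2) ) = 0,
so z' is constant. Integrating once:
    z(θ) = a θ + b,
a helix on the cylinder (a straight line when the cylinder is unrolled). The constants a, b are determined by the endpoint conditions.
With endpoint conditions z(0) = 3 and z(4π/3) = 10: from z(0) = b we get b = 3, and a·4π/3 + 3 = 10 gives a = 21/(4π), so
    z(θ) = (21/(4π)) θ + 3.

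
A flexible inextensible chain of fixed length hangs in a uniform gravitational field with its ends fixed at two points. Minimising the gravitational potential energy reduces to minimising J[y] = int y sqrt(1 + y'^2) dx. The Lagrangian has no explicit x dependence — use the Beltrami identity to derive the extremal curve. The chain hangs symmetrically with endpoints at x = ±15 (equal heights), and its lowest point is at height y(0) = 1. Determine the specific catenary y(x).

The Lagrangian L(y, y') = y sqrt(1 + y'^2) has no explicit x dependence, so the Beltrami identity applies:
    L − y' ∂L/∂y' = C.
Compute ∂L/∂y' = y · y' / sqrt(1 + y'^2). Then
    L − y' ∂L/∂y'
    = y sqrt(1 + y'^2) − y · y'^2 / sqrt(1 + y'^2)
    = y (1 + y'^2 − y'^2) / sqrt(1 + y'^2)
    = y / sqrt(1 + y'^2) = C.
Squaring gives y^2 = C^2 (1 + y'^2), i.e.
    y'^2 = y^2 / C^2 − 1.
Separating variables,
    dy / sqrt(y^2 − C^2) = dx / C,
and integrating gives arccosh(y / C) = (x − a)/C, so
    y(x) = C cosh((x − a)/C),
the catenary. The constants C and a are fixed by the two endpoint conditions (and, for the hanging-chain problem, the length constraint selects C).
Now fit the given data. The endpoints x = ±15 are symmetric at equal height, so the catenary is even about its minimum: a = 0 and y(x) = C cosh(x/C). The lowest point is y(0) = C cosh(0) = C, and we are told y(0) = 1, so C = 1. Therefore
    y(x) = cosh(x),
and at the endpoints
    y(±15) = cosh(15).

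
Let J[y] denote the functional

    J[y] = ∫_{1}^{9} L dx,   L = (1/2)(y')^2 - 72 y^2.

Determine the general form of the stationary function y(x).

The Lagrangian is L = (1/2)(y')^2 - 72 y^2.
∂L/∂y = -144y.
∂L/∂y' = y'.
The Euler-Lagrange equation d/dx(∂L/∂y') − ∂L/∂y = 0 becomes:
    y'' + 144 y = 0
General solution: y(x) = A sin(12x) + B cos(12x), where A and B are arbitrary constants fixed by the endpoint conditions.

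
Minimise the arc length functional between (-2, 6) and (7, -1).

Arc-length functional: J[y] = ∫ sqrt(1 + (y')^2) dx.
Lagrangian L = sqrt(1 + (y')^2) has no explicit y dependence, so ∂L/∂y = 0 and the Euler-Lagrange equation gives
    d/dx( y' / sqrt(1 + (y')^2) ) = 0  ⇒  y' / sqrt(1 + (y')^2) = const.
Hence y' is constant, so y(x) is affine.
Fitting the endpoints (-2, 6) and (7, -1):
    slope m = ((-1) − 6) / (7 − (-2)) = -7/9,
    intercept c = 6 − m·(-2) = 40/9.
Extremal: y(x) = (-7/9) x + 40/9.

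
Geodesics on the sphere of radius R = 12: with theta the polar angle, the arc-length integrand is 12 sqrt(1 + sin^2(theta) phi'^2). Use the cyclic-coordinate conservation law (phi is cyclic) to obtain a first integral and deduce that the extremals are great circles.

On the sphere of radius R = 12 with spherical coordinates (θ, φ), the induced metric is
    ds^2 = 144(dθ^2 + sin^2(θ) dφ^2).
Parameterise by θ; the arc-length functional is
    J[φ] = ∫ 12 sqrt(1 + sin^2(θ) (dφ/dθ)^2) dθ,
so L = 12 sqrt(1 + sin^2(θ) φ'^2). Compute
    ∂L/∂φ = 0  (L has no explicit φ dependence),
    ∂L/∂φ' = 12 sin^2(θ) φ' / sqrt(1 + sin^2(θ) φ'^2).
Since ∂L/∂φ = 0, the Euler-Lagrange equation
    d/dθ(∂L/∂φ') − ∂L/∂φ = 0
reduces to d/dθ(∂L/∂φ') = 0, i.e. the momentum conjugate to φ is conserved:
    12 sin^2(θ) φ' / sqrt(1 + sin^2(θ) φ'^2) = C.
The overall factor of 12 is constant, so dividing through gives Clairaut's relation sin^2(θ) φ' / sqrt(1 + sin^2(θ) φ'^2) = C' (with C' = C/12). Solving for φ' and integrating gives the great-circle family
    cot(θ) = A cos(φ − φ_0),
i.e. the intersection of the sphere with a plane through the origin. The two constants A and φ_0 (equivalently C and one phase) are fixed by the two endpoint conditions.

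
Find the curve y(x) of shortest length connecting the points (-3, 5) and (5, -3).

Arc-length functional: J[y] = ∫ sqrt(1 + (y')^2) dx.
Lagrangian L = sqrt(1 + (y')^2) has no explicit y dependence, so ∂L/∂y = 0 and the Euler-Lagrange equation gives
    d/dx( y' / sqrt(1 + (y')^2) ) = 0  ⇒  y' / sqrt(1 + (y')^2) = const.
Hence y' is constant, so y(x) is affine.
Fitting the endpoints (-3, 5) and (5, -3):
    slope m = ((-3) − 5) / (5 − (-3)) = -1,
    intercept c = 5 − m·(-3) = 2.
Extremal: y(x) = -x + 2.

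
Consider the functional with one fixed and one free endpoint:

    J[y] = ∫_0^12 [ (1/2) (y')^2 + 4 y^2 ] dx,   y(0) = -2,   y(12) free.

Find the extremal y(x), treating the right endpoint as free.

The Lagrangian L = (1/2) (y')^2 + 4 y^2 gives
    ∂L/∂y = 8 y,   ∂L/∂y' = y'.
Euler-Lagrange: y'' − 8 y = 0.
With k = sqrt(8), the general solution is
    y(x) = A cosh(sqrt(8) x) + B sinh(sqrt(8) x).
Fixed left endpoint y(0) = -2 ⇒ A = -2.
The right endpoint x = 12 is free, so the natural (transversality) condition is ∂L/∂y' |_{x=12} = 0, i.e. y'(12) = 0.
Compute y'(x) = A k sinh(k x) + B k cosh(k x), so
    y'(12) = A k sinh(k·12) + B k cosh(k·12) = 0
    ⇒ B = −A tanh(k·12) = 2 tanh(sqrt(8)·12).
Therefore the extremal is
    y(x) = −2 cosh(sqrt(8) x) + 2 tanh(sqrt(8)·12) sinh(sqrt(8) x).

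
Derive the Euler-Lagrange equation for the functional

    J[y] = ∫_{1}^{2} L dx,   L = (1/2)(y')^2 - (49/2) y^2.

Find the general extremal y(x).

The Lagrangian is L = (1/2)(y')^2 - (49/2) y^2.
∂L/∂y = -49y.
∂L/∂y' = y'.
The Euler-Lagrange equation d/dx(∂L/∂y') − ∂L/∂y = 0 becomes:
    y'' + 49 y = 0
General solution: y(x) = A sin(7x) + B cos(7x), where A and B are arbitrary constants fixed by the endpoint conditions.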